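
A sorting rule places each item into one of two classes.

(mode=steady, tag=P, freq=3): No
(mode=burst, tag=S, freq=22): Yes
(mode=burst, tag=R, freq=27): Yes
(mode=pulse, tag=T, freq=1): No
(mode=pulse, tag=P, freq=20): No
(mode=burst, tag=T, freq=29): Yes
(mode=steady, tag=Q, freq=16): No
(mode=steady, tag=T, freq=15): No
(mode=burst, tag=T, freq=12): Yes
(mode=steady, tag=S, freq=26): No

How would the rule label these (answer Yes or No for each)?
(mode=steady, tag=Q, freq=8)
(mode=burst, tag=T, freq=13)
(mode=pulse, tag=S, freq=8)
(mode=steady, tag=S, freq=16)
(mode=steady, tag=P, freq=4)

No, Yes, No, No, No

Looking at the examples, the only property every 'Yes' case has and every 'No' case lacks is: mode is burst.
(mode=steady, tag=Q, freq=8): No (mode is steady). (mode=burst, tag=T, freq=13): Yes (mode is burst). (mode=pulse, tag=S, freq=8): No (mode is pulse). (mode=steady, tag=S, freq=16): No (mode is steady). (mode=steady, tag=P, freq=4): No (mode is steady).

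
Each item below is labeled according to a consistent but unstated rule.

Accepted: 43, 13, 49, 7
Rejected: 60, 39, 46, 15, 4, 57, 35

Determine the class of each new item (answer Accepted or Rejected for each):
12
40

The classifier is using: ≡ 1 (mod 6).

Rejected, Rejected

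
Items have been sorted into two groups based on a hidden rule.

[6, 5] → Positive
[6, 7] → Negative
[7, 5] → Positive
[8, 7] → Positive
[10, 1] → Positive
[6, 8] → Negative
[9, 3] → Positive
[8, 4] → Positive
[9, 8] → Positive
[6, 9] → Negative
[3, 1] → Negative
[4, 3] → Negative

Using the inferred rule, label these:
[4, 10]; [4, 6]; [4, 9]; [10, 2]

The distinguishing property — first > second AND sum ≥ 11 — holds for all the 'Positive' cases and none of the 'Negative' cases.
[4, 10]: 4 < 10, 4+10 = 14, does not satisfy this → Negative. [4, 6]: 4 < 6, 4+6 = 10, does not satisfy this → Negative. [4, 9]: 4 < 9, 4+9 = 13, does not satisfy this → Negative. [10, 2]: 10 > 2, 10+2 = 12, passes → Positive.

Negative, Negative, Negative, Positive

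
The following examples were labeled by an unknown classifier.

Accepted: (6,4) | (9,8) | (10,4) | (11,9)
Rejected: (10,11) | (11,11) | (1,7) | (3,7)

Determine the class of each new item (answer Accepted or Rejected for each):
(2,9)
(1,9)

Rejected, Rejected

Checking candidate rules against both groups, what survives is: first > second.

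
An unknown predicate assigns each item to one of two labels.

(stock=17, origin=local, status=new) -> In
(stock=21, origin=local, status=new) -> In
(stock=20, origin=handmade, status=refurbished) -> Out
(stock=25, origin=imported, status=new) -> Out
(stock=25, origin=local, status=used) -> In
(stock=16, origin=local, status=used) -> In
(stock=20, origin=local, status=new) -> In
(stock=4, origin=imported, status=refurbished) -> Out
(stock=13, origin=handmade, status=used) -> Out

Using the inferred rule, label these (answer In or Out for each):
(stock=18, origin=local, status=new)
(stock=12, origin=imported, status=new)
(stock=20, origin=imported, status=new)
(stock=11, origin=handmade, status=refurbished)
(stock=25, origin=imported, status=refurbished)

Comparing the two groups points to one rule — origin is local.
(stock=18, origin=local, status=new) → origin is local → In. (stock=12, origin=imported, status=new) → origin is imported → Out. (stock=20, origin=imported, status=new) → origin is imported → Out. (stock=11, origin=handmade, status=refurbished) → origin is handmade → Out. (stock=25, origin=imported, status=refurbished) → origin is imported → Out.

In, Out, Out, Out, Out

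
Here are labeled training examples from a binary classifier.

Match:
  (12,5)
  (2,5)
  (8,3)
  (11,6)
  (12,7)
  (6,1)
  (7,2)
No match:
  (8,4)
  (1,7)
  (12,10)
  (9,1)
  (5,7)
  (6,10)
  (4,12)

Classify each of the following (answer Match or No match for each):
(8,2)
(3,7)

No match, No match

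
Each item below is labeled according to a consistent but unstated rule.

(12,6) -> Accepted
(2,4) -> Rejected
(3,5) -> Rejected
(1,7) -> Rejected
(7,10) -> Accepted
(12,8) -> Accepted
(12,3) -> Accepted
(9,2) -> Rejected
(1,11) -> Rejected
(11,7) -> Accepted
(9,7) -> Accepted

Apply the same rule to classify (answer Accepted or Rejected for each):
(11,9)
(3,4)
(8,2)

Rule: sum ≥ 15. This holds for each 'Accepted' example and fails for each 'Rejected' one.
(11,9): 11+9 = 20, meets the rule → Accepted.
(3,4): 3+4 = 7, lacks this property → Rejected.
(8,2): 8+2 = 10, lacks this property → Rejected.

Accepted, Rejected, Rejected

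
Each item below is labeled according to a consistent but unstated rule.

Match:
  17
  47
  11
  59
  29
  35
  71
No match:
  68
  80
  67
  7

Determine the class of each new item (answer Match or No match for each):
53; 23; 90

Match, Match, No match

The distinguishing property — ≡ 5 (mod 6) — holds for all the 'Match' cases and none of the 'No match' cases.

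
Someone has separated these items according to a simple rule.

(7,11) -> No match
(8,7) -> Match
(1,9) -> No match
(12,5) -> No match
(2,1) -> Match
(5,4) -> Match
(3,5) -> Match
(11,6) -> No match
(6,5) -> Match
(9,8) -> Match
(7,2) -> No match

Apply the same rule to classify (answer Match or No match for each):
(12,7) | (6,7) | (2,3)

No match, Match, Match

Every 'Match' example satisfies: |first − second| ≤ 2. None of the 'No match' examples do.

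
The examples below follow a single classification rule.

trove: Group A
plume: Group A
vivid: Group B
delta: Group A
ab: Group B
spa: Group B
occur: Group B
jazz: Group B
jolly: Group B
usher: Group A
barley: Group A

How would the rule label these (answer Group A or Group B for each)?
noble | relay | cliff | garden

The distinguishing property — contains 'e' — holds for all the 'Group A' cases and none of the 'Group B' cases.

Group A, Group A, Group B, Group A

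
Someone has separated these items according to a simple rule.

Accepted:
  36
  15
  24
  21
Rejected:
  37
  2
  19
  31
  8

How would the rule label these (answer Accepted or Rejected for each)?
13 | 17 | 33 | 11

Rejected, Rejected, Accepted, Rejected

All 'Accepted' examples share one property — multiple of 3 — and every 'Rejected' example lacks it.
13: 13 = 3·4 + 1, does not satisfy this → Rejected. 17: 17 = 3·5 + 2, does not satisfy this → Rejected. 33: 33 = 3·11, passes → Accepted. 11: 11 = 3·3 + 2, does not satisfy this → Rejected.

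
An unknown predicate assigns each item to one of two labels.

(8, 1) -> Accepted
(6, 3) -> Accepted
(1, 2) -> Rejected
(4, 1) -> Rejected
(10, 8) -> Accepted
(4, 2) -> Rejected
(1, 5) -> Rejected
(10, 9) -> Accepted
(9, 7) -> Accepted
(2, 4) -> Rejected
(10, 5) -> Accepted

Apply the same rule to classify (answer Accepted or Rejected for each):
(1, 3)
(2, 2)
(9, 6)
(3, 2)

Rejected, Rejected, Accepted, Rejected

The simplest hypothesis consistent with all the labels is: sum ≥ 9.
(1, 3): 1+3 = 4 — does not pass, so Rejected.
(2, 2): 2+2 = 4 — does not pass, so Rejected.
(9, 6): 9+6 = 15 — passes, so Accepted.
(3, 2): 3+2 = 5 — does not pass, so Rejected.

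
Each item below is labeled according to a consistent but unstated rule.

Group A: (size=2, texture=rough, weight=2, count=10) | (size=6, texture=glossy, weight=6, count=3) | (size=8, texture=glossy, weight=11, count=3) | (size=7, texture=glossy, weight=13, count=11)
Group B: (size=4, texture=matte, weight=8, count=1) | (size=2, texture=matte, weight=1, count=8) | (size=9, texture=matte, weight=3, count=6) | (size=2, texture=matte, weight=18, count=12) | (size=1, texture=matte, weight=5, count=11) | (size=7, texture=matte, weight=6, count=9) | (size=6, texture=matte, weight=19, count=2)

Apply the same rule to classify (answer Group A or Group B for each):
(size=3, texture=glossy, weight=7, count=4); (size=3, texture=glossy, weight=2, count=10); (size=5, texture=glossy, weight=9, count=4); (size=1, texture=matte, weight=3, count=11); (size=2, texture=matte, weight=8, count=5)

A rule that fits every label: texture is not matte — true of each 'Group A' example, false of each 'Group B' one.
(size=3, texture=glossy, weight=7, count=4): Group A (texture is glossy).
(size=3, texture=glossy, weight=2, count=10): Group A (texture is glossy).
(size=5, texture=glossy, weight=9, count=4): Group A (texture is glossy).
(size=1, texture=matte, weight=3, count=11): Group B (texture is matte).
(size=2, texture=matte, weight=8, count=5): Group B (texture is matte).

Group A, Group A, Group A, Group B, Group B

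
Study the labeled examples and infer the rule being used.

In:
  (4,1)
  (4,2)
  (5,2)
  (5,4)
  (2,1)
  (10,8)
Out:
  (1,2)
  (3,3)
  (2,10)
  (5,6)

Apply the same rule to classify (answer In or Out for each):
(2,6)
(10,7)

'In' ⟺ first > second.

Out, In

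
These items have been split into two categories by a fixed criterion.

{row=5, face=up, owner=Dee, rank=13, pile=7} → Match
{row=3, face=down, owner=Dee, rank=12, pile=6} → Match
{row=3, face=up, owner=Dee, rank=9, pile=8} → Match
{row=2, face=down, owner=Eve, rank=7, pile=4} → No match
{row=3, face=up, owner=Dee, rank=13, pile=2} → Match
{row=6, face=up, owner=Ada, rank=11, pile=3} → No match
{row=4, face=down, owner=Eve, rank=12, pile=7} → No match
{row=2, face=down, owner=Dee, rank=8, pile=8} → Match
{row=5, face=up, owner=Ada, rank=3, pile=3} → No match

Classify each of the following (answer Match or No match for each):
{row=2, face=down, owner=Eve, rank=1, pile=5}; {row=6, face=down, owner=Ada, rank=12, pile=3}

No match, No match

Checking candidate rules against both groups, what survives is: owner is Dee.
{row=2, face=down, owner=Eve, rank=1, pile=5}: owner is Eve — fails the rule, so No match. {row=6, face=down, owner=Ada, rank=12, pile=3}: owner is Ada — fails the rule, so No match.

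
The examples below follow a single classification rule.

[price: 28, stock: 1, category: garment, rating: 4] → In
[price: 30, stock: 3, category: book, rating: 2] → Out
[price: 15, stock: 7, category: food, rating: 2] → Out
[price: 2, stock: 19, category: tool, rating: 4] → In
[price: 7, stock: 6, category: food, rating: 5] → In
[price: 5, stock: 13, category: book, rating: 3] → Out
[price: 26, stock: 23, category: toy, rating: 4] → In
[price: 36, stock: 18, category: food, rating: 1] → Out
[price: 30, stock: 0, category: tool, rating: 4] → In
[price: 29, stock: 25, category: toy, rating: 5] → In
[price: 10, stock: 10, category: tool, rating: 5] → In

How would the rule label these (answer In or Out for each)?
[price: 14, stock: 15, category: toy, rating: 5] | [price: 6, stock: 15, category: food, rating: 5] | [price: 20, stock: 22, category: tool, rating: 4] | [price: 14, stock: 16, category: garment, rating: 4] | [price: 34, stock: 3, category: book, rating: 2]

In, In, In, In, Out

The pattern is that an item is 'In' exactly when: rating ≥ 4.
[price: 14, stock: 15, category: toy, rating: 5]: In (rating = 5). [price: 6, stock: 15, category: food, rating: 5]: In (rating = 5). [price: 20, stock: 22, category: tool, rating: 4]: In (rating = 4). [price: 14, stock: 16, category: garment, rating: 4]: In (rating = 4). [price: 34, stock: 3, category: book, rating: 2]: Out (rating = 2).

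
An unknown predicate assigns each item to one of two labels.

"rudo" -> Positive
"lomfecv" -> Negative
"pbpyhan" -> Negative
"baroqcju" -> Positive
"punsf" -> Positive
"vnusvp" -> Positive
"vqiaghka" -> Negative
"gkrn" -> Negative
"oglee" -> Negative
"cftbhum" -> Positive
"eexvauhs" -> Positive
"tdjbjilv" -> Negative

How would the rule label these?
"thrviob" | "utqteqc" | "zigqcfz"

Negative, Positive, Negative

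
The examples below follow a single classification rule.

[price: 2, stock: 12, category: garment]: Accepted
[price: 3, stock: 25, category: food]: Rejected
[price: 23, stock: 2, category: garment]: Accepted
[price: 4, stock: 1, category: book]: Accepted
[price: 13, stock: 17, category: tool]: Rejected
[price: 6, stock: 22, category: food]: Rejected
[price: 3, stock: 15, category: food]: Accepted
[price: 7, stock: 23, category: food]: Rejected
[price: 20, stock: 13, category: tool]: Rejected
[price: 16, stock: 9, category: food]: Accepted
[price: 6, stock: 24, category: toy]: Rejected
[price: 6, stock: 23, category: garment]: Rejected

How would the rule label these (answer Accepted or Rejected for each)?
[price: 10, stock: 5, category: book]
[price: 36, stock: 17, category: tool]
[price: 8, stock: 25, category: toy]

A rule that fits every label: stock ≤ 12 OR stock = 15 — true of each 'Accepted' example, false of each 'Rejected' one.
[price: 10, stock: 5, category: book] → stock = 5 → Accepted. [price: 36, stock: 17, category: tool] → stock = 17 → Rejected. [price: 8, stock: 25, category: toy] → stock = 25 → Rejected.

Accepted, Rejected, Rejected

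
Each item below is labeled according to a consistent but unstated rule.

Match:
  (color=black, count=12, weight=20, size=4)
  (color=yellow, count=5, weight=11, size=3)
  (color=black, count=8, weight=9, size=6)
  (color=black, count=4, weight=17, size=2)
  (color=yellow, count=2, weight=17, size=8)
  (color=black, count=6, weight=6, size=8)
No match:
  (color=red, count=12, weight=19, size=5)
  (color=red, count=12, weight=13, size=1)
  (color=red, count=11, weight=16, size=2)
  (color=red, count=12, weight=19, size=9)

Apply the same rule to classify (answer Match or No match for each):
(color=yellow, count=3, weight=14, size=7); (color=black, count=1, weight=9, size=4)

Match, Match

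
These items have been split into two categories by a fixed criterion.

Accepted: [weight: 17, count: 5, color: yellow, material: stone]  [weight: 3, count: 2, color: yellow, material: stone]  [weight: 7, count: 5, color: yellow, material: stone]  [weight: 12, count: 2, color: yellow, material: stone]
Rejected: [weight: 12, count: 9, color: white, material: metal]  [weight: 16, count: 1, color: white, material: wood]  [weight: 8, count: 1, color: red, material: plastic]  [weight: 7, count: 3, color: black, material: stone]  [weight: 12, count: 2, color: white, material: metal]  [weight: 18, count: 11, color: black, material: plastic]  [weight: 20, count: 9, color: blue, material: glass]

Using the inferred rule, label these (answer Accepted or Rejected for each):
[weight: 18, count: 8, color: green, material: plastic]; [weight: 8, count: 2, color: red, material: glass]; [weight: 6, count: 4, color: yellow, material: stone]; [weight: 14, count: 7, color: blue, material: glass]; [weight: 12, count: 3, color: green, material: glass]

Checking candidate rules against both groups, what survives is: color is yellow.
[weight: 18, count: 8, color: green, material: plastic]: color is green — doesn't match, so Rejected. [weight: 8, count: 2, color: red, material: glass]: color is red — doesn't match, so Rejected. [weight: 6, count: 4, color: yellow, material: stone]: color is yellow — fits, so Accepted. [weight: 14, count: 7, color: blue, material: glass]: color is blue — doesn't match, so Rejected. [weight: 12, count: 3, color: green, material: glass]: color is green — doesn't match, so Rejected.

Rejected, Rejected, Accepted, Rejected, Rejected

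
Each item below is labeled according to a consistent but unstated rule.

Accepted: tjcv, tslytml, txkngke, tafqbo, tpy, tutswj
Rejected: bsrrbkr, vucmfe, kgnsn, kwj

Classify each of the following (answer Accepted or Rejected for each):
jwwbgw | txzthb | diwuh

One predicate separates the groups cleanly: contains 't'.

Rejected, Accepted, Rejected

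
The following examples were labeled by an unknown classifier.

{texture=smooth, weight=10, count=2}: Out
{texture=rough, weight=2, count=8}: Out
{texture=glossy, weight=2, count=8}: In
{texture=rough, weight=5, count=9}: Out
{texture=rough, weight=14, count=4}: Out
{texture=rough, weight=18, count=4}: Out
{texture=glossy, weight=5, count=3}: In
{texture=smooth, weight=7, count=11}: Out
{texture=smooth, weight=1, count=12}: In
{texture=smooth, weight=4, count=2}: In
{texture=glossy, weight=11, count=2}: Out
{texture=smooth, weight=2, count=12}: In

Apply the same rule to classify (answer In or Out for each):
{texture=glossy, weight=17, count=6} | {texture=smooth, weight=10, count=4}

Out, Out

The simplest hypothesis consistent with all the labels is: texture is not rough AND weight ≤ 5.
{texture=glossy, weight=17, count=6}: Out (texture is glossy, weight = 17). {texture=smooth, weight=10, count=4}: Out (texture is smooth, weight = 10).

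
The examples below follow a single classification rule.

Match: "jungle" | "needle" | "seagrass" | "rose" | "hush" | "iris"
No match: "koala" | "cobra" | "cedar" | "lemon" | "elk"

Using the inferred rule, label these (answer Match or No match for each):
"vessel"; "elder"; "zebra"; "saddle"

The rule appears to be: even length.
"vessel" — length 6, hence Match.
"elder" — length 5, hence No match.
"zebra" — length 5, hence No match.
"saddle" — length 6, hence Match.

Match, No match, No match, Match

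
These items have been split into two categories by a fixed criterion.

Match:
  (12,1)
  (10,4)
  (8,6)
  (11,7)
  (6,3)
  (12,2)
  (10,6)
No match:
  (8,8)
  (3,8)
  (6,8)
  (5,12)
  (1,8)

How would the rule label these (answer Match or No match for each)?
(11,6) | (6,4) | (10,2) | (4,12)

The pattern is that an item is 'Match' exactly when: first > second.
(11,6) — 11 > 6, hence Match.
(6,4) — 6 > 4, hence Match.
(10,2) — 10 > 2, hence Match.
(4,12) — 4 < 12, hence No match.

Match, Match, Match, No match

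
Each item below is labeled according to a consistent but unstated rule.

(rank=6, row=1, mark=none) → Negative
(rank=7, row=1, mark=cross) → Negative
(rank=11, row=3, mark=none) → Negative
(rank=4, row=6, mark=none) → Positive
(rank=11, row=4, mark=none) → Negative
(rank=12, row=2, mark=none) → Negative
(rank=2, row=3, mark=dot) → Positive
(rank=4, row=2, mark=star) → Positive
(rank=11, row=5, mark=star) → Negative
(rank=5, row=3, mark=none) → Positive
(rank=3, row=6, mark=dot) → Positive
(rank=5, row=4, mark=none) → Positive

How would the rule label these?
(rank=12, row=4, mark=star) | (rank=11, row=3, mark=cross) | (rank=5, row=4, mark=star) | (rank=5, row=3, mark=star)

The common property of the 'Positive' items is: rank ≤ 5. No 'Negative' item has it.
(rank=12, row=4, mark=star) → rank = 12 → Negative.
(rank=11, row=3, mark=cross) → rank = 11 → Negative.
(rank=5, row=4, mark=star) → rank = 5 → Positive.
(rank=5, row=3, mark=star) → rank = 5 → Positive.

Negative, Negative, Positive, Positive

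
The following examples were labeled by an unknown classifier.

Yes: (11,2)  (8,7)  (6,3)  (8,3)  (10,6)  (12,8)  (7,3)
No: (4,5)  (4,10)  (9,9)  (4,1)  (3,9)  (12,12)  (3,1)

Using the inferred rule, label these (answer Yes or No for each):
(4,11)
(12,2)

The distinguishing property — first > second AND sum ≥ 9 — holds for all the 'Yes' cases and none of the 'No' cases.
No: (4,11), since 4 < 11, 4+11 = 15.
Yes: (12,2), since 12 > 2, 12+2 = 14.

No, Yes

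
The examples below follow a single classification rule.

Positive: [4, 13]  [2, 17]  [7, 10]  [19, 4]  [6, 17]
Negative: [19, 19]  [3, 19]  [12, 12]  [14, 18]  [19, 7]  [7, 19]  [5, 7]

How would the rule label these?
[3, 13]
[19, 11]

'Positive' ⟺ sum is odd.
Negative: [3, 13], since 3+13 = 16. Negative: [19, 11], since 19+11 = 30.

Negative, Negative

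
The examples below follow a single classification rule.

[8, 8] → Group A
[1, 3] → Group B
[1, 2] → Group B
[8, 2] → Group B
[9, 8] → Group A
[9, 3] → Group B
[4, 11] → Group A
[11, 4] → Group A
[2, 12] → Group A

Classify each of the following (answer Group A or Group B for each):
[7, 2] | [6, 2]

One predicate separates the groups cleanly: sum ≥ 14.
[7, 2] — 7+2 = 9, hence Group B.
[6, 2] — 6+2 = 8, hence Group B.

Group B, Group B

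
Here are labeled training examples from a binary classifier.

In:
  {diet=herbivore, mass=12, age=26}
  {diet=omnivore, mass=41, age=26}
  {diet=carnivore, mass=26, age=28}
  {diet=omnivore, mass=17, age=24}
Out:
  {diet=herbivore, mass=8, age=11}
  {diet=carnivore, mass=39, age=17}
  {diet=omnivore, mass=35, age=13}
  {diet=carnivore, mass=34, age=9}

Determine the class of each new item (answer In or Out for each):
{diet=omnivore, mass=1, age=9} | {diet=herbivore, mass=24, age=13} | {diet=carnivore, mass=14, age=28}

All 'In' examples share one property — age ≥ 24 — and every 'Out' example lacks it.

Out, Out, In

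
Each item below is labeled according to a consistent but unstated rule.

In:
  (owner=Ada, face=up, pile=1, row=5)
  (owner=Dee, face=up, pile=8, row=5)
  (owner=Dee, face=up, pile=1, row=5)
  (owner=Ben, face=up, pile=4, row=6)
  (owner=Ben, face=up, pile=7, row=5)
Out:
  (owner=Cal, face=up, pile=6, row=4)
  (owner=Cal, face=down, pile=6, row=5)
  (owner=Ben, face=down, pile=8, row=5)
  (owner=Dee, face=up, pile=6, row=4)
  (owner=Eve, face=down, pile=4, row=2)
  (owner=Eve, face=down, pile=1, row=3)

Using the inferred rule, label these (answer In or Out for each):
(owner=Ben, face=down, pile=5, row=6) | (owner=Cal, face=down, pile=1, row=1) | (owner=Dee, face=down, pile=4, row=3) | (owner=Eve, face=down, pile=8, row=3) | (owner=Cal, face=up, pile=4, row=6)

The simplest hypothesis consistent with all the labels is: face is up AND row ≥ 5.

Out, Out, Out, Out, In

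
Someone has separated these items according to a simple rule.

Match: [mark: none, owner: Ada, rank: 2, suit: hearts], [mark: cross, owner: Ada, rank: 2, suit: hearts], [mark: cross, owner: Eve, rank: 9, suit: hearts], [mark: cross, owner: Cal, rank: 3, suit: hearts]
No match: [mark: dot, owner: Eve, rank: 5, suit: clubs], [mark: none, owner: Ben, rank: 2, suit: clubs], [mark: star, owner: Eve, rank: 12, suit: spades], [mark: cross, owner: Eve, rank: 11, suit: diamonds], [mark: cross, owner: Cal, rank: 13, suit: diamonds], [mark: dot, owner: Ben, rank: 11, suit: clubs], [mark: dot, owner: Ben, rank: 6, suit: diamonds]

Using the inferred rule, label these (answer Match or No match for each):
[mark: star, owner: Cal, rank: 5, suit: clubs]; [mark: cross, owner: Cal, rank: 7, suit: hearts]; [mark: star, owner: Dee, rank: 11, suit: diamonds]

Looking at the examples, the only property every 'Match' case has and every 'No match' case lacks is: suit is hearts.
[mark: star, owner: Cal, rank: 5, suit: clubs]: suit is clubs — doesn't match, so No match.
[mark: cross, owner: Cal, rank: 7, suit: hearts]: suit is hearts — matches, so Match.
[mark: star, owner: Dee, rank: 11, suit: diamonds]: suit is diamonds — doesn't match, so No match.

No match, Match, No match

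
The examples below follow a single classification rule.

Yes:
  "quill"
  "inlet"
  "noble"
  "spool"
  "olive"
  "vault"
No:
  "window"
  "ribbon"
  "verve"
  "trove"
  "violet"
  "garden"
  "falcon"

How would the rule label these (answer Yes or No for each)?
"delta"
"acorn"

Yes, No

The rule appears to be: odd length AND contains 'l'.
Yes: "delta", since length 5, has 'l'. No: "acorn", since length 5, no 'l'.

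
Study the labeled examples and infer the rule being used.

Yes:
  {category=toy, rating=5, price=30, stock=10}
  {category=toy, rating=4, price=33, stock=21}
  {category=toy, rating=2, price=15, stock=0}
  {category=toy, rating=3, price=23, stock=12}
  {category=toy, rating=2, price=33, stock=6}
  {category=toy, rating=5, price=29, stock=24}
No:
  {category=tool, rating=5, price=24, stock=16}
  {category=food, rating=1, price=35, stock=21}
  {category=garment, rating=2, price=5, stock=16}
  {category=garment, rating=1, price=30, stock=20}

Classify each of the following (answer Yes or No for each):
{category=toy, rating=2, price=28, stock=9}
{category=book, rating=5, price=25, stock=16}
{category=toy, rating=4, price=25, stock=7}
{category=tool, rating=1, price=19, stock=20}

Yes, No, Yes, No

The common property of the 'Yes' items is: category is toy. No 'No' item has it.
{category=toy, rating=2, price=28, stock=9}: category is toy — passes, so Yes. {category=book, rating=5, price=25, stock=16}: category is book — fails this test, so No. {category=toy, rating=4, price=25, stock=7}: category is toy — passes, so Yes. {category=tool, rating=1, price=19, stock=20}: category is tool — fails this test, so No.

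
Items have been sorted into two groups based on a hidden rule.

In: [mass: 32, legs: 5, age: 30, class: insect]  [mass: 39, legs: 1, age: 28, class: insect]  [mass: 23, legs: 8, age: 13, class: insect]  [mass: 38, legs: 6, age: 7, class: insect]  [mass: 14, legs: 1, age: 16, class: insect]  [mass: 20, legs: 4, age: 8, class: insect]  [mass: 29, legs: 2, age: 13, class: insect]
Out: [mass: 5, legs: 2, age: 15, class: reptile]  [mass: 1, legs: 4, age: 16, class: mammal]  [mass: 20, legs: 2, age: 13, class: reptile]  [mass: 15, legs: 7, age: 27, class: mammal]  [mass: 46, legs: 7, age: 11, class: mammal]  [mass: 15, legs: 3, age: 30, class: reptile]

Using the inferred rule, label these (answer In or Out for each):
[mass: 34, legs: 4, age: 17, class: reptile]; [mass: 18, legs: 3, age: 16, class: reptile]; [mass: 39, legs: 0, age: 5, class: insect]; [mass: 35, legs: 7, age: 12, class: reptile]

Checking candidate rules against both groups, what survives is: class is insect.
[mass: 34, legs: 4, age: 17, class: reptile]: class is reptile — fails the rule, so Out. [mass: 18, legs: 3, age: 16, class: reptile]: class is reptile — fails the rule, so Out. [mass: 39, legs: 0, age: 5, class: insect]: class is insect — fits, so In. [mass: 35, legs: 7, age: 12, class: reptile]: class is reptile — fails the rule, so Out.

Out, Out, In, Out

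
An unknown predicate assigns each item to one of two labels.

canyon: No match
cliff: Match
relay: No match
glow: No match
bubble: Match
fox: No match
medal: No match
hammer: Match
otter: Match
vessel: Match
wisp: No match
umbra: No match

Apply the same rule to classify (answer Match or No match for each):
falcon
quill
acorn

No match, Match, No match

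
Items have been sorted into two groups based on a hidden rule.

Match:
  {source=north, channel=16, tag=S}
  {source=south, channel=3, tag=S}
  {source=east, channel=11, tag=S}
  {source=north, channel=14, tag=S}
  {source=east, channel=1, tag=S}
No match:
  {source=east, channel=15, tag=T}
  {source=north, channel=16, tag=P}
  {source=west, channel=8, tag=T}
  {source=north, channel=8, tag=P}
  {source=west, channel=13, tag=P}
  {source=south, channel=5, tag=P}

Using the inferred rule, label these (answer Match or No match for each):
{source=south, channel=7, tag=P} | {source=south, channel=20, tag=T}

No match, No match

The rule appears to be: tag is S.
No match: {source=south, channel=7, tag=P}, since tag is P. No match: {source=south, channel=20, tag=T}, since tag is T.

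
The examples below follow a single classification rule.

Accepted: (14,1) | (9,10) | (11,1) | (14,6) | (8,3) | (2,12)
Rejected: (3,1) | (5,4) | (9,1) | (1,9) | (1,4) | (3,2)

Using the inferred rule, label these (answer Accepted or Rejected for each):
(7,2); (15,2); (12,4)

Rejected, Accepted, Accepted

The rule appears to be: sum ≥ 11.
(7,2): 7+2 = 9, does not pass → Rejected.
(15,2): 15+2 = 17, qualifies → Accepted.
(12,4): 12+4 = 16, qualifies → Accepted.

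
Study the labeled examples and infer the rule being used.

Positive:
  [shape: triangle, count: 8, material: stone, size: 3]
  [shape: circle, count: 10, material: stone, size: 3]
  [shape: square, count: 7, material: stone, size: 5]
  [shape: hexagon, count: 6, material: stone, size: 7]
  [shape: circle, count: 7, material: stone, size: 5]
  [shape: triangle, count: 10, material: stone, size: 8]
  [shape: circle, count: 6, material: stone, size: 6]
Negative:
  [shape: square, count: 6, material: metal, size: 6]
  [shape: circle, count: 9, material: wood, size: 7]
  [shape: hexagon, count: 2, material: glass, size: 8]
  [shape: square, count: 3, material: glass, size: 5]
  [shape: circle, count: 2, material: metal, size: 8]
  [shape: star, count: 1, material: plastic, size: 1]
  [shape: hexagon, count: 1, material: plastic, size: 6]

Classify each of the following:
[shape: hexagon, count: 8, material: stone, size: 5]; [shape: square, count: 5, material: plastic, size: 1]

The classifier is using: material is stone.
[shape: hexagon, count: 8, material: stone, size: 5]: Positive (material is stone).
[shape: square, count: 5, material: plastic, size: 1]: Negative (material is plastic).

Positive, Negative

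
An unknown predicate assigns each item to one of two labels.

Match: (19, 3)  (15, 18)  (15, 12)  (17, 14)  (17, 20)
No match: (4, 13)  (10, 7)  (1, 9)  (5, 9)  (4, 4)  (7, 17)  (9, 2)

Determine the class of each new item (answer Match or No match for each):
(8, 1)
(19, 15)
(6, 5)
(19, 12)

No match, Match, No match, Match

'Match' ⟺ first ≥ 12.
(8, 1) → first 8 → No match.
(19, 15) → first 19 → Match.
(6, 5) → first 6 → No match.
(19, 12) → first 19 → Match.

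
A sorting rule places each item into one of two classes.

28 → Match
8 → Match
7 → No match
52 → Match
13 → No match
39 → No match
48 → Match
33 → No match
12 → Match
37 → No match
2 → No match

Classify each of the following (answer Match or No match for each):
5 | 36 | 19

No match, Match, No match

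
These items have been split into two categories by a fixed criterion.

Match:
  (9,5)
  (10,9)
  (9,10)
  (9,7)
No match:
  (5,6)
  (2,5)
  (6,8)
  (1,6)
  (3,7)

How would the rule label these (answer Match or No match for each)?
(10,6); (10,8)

Match, Match

The classifier is using: first ≥ 7.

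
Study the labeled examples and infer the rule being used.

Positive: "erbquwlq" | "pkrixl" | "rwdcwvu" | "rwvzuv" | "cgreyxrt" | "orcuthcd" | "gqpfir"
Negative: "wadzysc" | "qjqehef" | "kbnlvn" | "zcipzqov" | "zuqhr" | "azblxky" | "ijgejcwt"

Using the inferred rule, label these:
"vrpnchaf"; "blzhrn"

All 'Positive' examples share one property — length ≥ 6 AND contains 'r' — and every 'Negative' example lacks it.

Positive, Positive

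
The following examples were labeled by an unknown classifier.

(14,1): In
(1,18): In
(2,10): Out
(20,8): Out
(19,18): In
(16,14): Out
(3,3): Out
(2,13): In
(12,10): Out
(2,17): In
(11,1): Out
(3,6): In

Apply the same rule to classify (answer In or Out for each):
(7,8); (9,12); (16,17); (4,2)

In, In, In, Out

Looking at the examples, the only property every 'In' case has and every 'Out' case lacks is: sum is odd.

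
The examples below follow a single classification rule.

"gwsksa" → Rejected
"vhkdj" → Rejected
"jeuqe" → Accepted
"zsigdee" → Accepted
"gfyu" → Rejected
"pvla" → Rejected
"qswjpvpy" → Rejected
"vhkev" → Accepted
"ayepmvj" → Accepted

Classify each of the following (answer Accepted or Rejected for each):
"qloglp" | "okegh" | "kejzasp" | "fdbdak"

Rejected, Accepted, Accepted, Rejected

The rule appears to be: contains 'e'.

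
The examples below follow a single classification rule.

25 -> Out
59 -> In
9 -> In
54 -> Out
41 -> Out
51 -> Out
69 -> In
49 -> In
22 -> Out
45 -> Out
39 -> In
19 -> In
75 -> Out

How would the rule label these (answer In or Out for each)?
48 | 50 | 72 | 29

Out, Out, Out, In

The distinguishing property — ends in digit 9 — holds for all the 'In' cases and none of the 'Out' cases.
48 → last digit 8 → Out.
50 → last digit 0 → Out.
72 → last digit 2 → Out.
29 → last digit 9 → In.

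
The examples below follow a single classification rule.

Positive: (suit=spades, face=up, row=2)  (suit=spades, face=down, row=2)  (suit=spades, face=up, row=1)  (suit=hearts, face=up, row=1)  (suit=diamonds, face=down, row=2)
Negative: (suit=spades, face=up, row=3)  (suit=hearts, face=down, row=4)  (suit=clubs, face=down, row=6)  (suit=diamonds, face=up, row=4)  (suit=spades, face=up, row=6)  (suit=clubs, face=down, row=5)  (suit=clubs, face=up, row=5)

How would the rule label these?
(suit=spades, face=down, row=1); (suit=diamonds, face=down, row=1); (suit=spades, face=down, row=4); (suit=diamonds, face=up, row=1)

One predicate separates the groups cleanly: row ≤ 2.

Positive, Positive, Negative, Positive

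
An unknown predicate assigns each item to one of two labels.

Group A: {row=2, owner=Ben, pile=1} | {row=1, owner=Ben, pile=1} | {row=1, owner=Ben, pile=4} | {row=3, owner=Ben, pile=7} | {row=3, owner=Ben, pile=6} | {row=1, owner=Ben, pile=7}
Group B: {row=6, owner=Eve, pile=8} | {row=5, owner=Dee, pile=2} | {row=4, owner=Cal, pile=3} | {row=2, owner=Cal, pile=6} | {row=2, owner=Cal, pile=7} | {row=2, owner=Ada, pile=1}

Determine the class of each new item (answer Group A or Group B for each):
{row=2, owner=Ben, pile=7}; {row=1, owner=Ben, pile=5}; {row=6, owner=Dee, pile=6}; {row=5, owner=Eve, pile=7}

The common property of the 'Group A' items is: owner is Ben. No 'Group B' item has it.
{row=2, owner=Ben, pile=7} → owner is Ben → Group A. {row=1, owner=Ben, pile=5} → owner is Ben → Group A. {row=6, owner=Dee, pile=6} → owner is Dee → Group B. {row=5, owner=Eve, pile=7} → owner is Eve → Group B.

Group A, Group A, Group B, Group B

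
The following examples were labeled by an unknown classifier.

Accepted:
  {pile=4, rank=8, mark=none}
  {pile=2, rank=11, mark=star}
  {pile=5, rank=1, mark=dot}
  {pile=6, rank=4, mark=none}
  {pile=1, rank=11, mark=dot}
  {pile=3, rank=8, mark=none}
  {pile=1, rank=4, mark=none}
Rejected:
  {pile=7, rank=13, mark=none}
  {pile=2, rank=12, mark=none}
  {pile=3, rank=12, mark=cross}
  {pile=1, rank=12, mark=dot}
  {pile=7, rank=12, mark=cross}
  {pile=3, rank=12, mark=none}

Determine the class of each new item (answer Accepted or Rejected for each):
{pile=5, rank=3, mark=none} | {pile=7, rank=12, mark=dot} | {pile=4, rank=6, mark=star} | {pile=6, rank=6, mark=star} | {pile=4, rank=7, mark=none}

The simplest hypothesis consistent with all the labels is: rank ≤ 11.

Accepted, Rejected, Accepted, Accepted, Accepted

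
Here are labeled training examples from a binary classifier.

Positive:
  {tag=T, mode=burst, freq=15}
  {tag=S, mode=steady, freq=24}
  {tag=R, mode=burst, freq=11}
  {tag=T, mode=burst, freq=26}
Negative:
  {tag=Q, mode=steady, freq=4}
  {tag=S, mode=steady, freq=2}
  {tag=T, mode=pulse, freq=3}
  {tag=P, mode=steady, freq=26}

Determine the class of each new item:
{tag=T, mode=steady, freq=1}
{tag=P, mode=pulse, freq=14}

Negative, Negative

The pattern is that an item is 'Positive' exactly when: mode is burst OR freq = 24.
{tag=T, mode=steady, freq=1} — mode is steady, freq = 1, hence Negative. {tag=P, mode=pulse, freq=14} — mode is pulse, freq = 14, hence Negative.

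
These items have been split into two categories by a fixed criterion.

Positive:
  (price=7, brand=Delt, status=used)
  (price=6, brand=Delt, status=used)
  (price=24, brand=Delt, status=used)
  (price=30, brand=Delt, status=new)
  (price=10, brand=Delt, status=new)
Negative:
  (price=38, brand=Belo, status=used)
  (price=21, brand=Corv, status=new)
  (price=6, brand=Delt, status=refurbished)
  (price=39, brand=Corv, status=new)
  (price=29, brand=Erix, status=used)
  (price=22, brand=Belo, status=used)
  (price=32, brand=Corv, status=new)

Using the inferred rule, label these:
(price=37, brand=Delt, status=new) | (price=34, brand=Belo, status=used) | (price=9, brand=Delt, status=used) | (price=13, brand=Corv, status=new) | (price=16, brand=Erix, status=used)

Rule: brand is Delt AND status is not refurbished. This holds for each 'Positive' example and fails for each 'Negative' one.

Positive, Negative, Positive, Negative, Negative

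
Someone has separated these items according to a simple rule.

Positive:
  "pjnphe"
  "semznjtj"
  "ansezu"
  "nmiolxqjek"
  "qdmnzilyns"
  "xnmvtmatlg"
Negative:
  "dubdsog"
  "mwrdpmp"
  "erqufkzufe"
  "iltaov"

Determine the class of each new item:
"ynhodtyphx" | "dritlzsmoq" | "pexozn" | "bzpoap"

Positive, Negative, Positive, Negative

Comparing the two groups points to one rule — contains 'n'.
"ynhodtyphx": has 'n' — has this property, so Positive.
"dritlzsmoq": no 'n' — doesn't qualify, so Negative.
"pexozn": has 'n' — has this property, so Positive.
"bzpoap": no 'n' — doesn't qualify, so Negative.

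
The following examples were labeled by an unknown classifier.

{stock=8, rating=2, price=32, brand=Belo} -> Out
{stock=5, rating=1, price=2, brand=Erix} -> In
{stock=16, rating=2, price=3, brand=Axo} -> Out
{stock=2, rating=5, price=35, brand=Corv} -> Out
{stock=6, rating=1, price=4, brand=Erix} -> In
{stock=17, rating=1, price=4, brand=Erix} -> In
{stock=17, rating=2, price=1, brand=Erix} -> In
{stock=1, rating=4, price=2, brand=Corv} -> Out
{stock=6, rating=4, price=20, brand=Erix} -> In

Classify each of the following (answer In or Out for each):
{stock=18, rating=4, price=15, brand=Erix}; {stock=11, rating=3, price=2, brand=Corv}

The common property of the 'In' items is: brand is Erix. No 'Out' item has it.

In, Out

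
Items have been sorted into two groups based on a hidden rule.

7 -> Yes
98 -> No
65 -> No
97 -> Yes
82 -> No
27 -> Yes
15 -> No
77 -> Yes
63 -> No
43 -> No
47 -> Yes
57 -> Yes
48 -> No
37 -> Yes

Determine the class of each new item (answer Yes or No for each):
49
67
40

No, Yes, No

The common property of the 'Yes' items is: ends in digit 7. No 'No' item has it.
49 — last digit 9, hence No. 67 — last digit 7, hence Yes. 40 — last digit 0, hence No.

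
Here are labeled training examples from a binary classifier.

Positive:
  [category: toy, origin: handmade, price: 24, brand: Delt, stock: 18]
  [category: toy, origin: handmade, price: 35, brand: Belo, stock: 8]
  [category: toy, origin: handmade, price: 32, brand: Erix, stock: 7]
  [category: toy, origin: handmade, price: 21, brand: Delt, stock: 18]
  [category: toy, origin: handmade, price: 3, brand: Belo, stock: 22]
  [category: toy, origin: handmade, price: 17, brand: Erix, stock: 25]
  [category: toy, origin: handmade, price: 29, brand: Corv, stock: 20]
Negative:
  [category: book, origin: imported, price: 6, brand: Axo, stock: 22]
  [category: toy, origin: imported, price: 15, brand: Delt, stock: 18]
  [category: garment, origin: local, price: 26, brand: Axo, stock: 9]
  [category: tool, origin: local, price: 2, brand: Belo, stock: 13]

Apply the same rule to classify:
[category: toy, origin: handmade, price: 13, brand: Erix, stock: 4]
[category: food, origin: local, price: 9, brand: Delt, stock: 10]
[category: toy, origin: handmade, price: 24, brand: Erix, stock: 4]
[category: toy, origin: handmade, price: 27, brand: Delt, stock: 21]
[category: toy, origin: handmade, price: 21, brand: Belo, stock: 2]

Positive, Negative, Positive, Positive, Positive

The simplest hypothesis consistent with all the labels is: origin is handmade.
Positive: [category: toy, origin: handmade, price: 13, brand: Erix, stock: 4], since origin is handmade.
Negative: [category: food, origin: local, price: 9, brand: Delt, stock: 10], since origin is local.
Positive: [category: toy, origin: handmade, price: 24, brand: Erix, stock: 4], since origin is handmade.
Positive: [category: toy, origin: handmade, price: 27, brand: Delt, stock: 21], since origin is handmade.
Positive: [category: toy, origin: handmade, price: 21, brand: Belo, stock: 2], since origin is handmade.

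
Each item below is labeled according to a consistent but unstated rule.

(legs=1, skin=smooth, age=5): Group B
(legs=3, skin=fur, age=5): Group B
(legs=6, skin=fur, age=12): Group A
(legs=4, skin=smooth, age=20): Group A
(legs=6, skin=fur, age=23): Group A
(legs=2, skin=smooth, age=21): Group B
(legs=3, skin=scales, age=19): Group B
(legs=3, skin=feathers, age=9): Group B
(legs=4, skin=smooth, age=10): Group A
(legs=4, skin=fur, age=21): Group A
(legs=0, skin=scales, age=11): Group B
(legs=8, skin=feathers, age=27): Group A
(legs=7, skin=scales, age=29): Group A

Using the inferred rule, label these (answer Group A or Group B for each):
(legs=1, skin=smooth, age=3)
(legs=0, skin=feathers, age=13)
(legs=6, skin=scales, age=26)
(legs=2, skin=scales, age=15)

Group B, Group B, Group A, Group B

The simplest hypothesis consistent with all the labels is: legs ≥ 4.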